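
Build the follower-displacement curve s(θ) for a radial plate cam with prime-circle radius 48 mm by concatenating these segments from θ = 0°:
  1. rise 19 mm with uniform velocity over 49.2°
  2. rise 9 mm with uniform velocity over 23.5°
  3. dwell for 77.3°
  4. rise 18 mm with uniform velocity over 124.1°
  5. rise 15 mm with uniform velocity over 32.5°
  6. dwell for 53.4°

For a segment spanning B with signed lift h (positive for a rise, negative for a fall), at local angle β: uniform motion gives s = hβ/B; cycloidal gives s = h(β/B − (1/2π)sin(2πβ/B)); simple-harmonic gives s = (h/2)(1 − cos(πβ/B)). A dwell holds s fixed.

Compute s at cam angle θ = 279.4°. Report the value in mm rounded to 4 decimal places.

seg 1 [0°–49.2°] uniform, h=19: full span → s += 19 → s = 19.0000
seg 2 [49.2°–72.7°] uniform, h=9: full span → s += 9 → s = 28.0000
seg 3 [72.7°–150°] dwell: s stays 28.0000
seg 4 [150°–274.1°] uniform, h=18: full span → s += 18 → s = 46.0000
seg 5 [274.1°–306.6°] uniform, h=15: θ=279.4° here. β=5.3, B=32.5. 15·5.3/32.5 = 2.4462 → s = 48.4462

48.4462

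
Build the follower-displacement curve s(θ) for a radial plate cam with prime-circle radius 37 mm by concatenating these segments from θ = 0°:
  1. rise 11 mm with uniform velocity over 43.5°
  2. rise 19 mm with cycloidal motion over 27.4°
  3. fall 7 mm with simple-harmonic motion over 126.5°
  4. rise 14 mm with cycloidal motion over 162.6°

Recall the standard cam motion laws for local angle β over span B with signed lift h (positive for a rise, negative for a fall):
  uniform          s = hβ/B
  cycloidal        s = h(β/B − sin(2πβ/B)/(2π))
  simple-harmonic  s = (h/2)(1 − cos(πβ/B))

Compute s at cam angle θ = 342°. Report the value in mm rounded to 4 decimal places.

seg 1 [0°–43.5°] uniform, h=11: full span → s += 11 → s = 11.0000
seg 2 [43.5°–70.9°] cycloidal, h=19: full span → s += 19 → s = 30.0000
seg 3 [70.9°–197.4°] simple-harmonic, h=-7: full span → s += -7 → s = 23.0000
seg 4 [197.4°–360°] cycloidal, h=14: θ=342° here. β=144.6, B=162.6. 14·(0.8893 − sin(2π·0.8893)/(2π)) = 13.8780 → s = 36.8780

36.8780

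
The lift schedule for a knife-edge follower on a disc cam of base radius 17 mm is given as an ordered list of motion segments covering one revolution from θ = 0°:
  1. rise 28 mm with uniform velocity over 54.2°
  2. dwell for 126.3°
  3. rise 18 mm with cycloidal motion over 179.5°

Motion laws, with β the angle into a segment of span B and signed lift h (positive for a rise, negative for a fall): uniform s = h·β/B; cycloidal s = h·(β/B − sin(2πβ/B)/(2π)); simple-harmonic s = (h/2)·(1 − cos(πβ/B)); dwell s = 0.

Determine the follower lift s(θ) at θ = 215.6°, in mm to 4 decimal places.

seg 1 [0°–54.2°] uniform, h=28: full span → s += 28 → s = 28.0000
seg 2 [54.2°–180.5°] dwell: s stays 28.0000
seg 3 [180.5°–360°] cycloidal, h=18: θ=215.6° here. β=35.1, B=179.5. 18·(0.1955 − sin(2π·0.1955)/(2π)) = 0.8211 → s = 28.8211

28.8211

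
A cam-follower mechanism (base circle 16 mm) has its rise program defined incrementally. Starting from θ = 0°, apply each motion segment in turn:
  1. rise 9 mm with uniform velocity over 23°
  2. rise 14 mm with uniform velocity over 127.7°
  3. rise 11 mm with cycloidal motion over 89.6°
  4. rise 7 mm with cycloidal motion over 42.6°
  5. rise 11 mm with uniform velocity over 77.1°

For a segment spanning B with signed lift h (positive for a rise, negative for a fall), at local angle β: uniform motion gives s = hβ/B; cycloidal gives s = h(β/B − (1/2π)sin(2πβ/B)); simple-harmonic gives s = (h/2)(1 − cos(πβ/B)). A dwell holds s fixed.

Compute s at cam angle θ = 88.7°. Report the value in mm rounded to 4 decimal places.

seg 1 [0°–23°] uniform, h=9: full span → s += 9 → s = 9.0000
seg 2 [23°–150.7°] uniform, h=14: θ=88.7° here. β=65.7, B=127.7. 14·65.7/127.7 = 7.2028 → s = 16.2028

16.2028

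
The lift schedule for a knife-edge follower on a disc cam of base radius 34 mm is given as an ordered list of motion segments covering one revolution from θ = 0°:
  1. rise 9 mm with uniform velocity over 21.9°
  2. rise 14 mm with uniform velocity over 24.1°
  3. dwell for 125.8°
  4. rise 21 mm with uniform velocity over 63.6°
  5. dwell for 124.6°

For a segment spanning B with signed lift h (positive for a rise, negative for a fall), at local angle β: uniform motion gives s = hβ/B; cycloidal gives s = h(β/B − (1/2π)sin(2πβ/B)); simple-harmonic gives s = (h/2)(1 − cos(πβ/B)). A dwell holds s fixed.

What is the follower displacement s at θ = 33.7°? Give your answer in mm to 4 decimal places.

seg 1 [0°–21.9°] uniform, h=9: full span → s += 9 → s = 9.0000
seg 2 [21.9°–46°] uniform, h=14: θ=33.7° here. β=11.8, B=24.1. 14·11.8/24.1 = 6.8548 → s = 15.8548

15.8548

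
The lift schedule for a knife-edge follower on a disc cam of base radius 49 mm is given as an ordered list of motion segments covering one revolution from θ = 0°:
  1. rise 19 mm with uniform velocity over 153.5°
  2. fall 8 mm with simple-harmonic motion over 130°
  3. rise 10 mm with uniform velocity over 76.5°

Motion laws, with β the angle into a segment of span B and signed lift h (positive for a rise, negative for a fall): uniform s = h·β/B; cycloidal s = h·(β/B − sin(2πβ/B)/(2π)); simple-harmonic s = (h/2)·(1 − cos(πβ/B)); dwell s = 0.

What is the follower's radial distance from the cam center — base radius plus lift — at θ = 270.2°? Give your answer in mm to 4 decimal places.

seg 1 [0°–153.5°] uniform, h=19: full span → s += 19 → s = 19.0000
seg 2 [153.5°–283.5°] simple-harmonic, h=-8: θ=270.2° here. β=116.7, B=130. -8/2·(1 − cos(π·0.8977)) = -7.7952 → s = 11.2048
radial distance = base radius + s = 49 + 11.2048 = 60.2048

60.2048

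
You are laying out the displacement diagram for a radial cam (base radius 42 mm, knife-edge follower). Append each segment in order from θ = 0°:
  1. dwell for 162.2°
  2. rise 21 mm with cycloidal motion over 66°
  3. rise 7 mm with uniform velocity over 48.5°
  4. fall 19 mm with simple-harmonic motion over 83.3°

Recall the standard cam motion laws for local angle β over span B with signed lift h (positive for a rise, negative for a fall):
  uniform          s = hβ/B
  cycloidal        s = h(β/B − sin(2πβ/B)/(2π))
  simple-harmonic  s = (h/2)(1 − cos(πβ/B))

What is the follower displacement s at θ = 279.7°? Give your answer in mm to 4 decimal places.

seg 1 [0°–162.2°] dwell: s stays 0.0000
seg 2 [162.2°–228.2°] cycloidal, h=21: full span → s += 21 → s = 21.0000
seg 3 [228.2°–276.7°] uniform, h=7: full span → s += 7 → s = 28.0000
seg 4 [276.7°–360°] simple-harmonic, h=-19: θ=279.7° here. β=3, B=83.3. -19/2·(1 − cos(π·0.0360)) = -0.0607 → s = 27.9393

27.9393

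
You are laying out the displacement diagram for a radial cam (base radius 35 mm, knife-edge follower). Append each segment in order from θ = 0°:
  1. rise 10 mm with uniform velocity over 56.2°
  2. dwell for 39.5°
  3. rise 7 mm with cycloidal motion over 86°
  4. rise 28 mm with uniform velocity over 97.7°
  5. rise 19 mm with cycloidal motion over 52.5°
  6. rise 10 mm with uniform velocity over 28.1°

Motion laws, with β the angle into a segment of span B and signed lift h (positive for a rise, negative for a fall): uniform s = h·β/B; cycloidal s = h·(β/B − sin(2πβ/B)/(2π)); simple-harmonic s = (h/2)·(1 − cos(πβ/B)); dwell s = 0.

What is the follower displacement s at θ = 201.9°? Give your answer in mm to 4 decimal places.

seg 1 [0°–56.2°] uniform, h=10: full span → s += 10 → s = 10.0000
seg 2 [56.2°–95.7°] dwell: s stays 10.0000
seg 3 [95.7°–181.7°] cycloidal, h=7: full span → s += 7 → s = 17.0000
seg 4 [181.7°–279.4°] uniform, h=28: θ=201.9° here. β=20.2, B=97.7. 28·20.2/97.7 = 5.7892 → s = 22.7892

22.7892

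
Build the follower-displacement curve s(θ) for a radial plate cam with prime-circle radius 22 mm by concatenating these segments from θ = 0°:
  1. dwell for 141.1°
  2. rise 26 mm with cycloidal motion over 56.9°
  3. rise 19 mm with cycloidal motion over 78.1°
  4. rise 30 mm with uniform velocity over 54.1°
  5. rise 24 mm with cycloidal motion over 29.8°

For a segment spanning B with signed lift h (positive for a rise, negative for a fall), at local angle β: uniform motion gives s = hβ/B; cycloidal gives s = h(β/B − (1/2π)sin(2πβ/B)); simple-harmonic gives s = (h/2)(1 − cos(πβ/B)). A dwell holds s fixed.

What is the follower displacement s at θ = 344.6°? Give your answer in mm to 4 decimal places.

seg 1 [0°–141.1°] dwell: s stays 0.0000
seg 2 [141.1°–198°] cycloidal, h=26: full span → s += 26 → s = 26.0000
seg 3 [198°–276.1°] cycloidal, h=19: full span → s += 19 → s = 45.0000
seg 4 [276.1°–330.2°] uniform, h=30: full span → s += 30 → s = 75.0000
seg 5 [330.2°–360°] cycloidal, h=24: θ=344.6° here. β=14.4, B=29.8. 24·(0.4832 − sin(2π·0.4832)/(2π)) = 11.1954 → s = 86.1954

86.1954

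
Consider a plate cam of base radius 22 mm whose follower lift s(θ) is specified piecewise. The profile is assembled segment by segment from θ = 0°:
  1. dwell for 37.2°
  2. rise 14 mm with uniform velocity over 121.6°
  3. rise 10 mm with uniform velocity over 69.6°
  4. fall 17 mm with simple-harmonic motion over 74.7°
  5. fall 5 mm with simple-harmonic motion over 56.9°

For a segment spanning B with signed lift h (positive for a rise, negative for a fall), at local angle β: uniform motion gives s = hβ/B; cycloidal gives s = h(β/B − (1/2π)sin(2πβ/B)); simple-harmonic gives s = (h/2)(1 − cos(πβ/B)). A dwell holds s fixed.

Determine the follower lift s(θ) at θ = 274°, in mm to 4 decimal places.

seg 1 [0°–37.2°] dwell: s stays 0.0000
seg 2 [37.2°–158.8°] uniform, h=14: full span → s += 14 → s = 14.0000
seg 3 [158.8°–228.4°] uniform, h=10: full span → s += 10 → s = 24.0000
seg 4 [228.4°–303.1°] simple-harmonic, h=-17: θ=274° here. β=45.6, B=74.7. -17/2·(1 − cos(π·0.6104)) = -11.3904 → s = 12.6096

12.6096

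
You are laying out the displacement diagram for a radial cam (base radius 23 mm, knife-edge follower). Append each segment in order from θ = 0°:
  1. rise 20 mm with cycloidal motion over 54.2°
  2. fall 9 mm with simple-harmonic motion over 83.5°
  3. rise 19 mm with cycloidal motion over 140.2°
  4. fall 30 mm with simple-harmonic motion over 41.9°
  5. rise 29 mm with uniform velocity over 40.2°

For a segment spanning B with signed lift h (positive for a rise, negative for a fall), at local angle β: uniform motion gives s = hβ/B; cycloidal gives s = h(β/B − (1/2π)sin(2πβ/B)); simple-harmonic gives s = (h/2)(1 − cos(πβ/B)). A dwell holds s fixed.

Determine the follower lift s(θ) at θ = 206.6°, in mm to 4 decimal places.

seg 1 [0°–54.2°] cycloidal, h=20: full span → s += 20 → s = 20.0000
seg 2 [54.2°–137.7°] simple-harmonic, h=-9: full span → s += -9 → s = 11.0000
seg 3 [137.7°–277.9°] cycloidal, h=19: θ=206.6° here. β=68.9, B=140.2. 19·(0.4914 − sin(2π·0.4914)/(2π)) = 9.1748 → s = 20.1748

20.1748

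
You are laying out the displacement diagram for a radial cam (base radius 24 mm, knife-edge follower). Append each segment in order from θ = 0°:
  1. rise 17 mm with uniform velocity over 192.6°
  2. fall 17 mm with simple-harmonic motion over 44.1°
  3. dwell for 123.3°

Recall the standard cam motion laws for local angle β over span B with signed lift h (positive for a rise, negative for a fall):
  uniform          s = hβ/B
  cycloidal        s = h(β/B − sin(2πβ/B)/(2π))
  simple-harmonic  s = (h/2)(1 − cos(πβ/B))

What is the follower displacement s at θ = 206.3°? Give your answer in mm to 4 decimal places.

seg 1 [0°–192.6°] uniform, h=17: full span → s += 17 → s = 17.0000
seg 2 [192.6°–236.7°] simple-harmonic, h=-17: θ=206.3° here. β=13.7, B=44.1. -17/2·(1 − cos(π·0.3107)) = -3.7368 → s = 13.2632

13.2632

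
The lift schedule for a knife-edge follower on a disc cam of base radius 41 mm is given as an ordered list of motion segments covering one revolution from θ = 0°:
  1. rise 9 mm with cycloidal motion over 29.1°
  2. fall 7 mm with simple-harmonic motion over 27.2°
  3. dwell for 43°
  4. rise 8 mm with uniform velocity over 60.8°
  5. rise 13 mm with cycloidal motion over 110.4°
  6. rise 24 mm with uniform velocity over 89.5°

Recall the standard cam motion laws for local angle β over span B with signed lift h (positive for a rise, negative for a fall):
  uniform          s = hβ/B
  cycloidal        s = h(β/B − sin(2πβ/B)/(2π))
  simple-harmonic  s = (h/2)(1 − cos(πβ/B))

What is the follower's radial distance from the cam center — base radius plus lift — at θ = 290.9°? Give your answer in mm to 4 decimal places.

seg 1 [0°–29.1°] cycloidal, h=9: full span → s += 9 → s = 9.0000
seg 2 [29.1°–56.3°] simple-harmonic, h=-7: full span → s += -7 → s = 2.0000
seg 3 [56.3°–99.3°] dwell: s stays 2.0000
seg 4 [99.3°–160.1°] uniform, h=8: full span → s += 8 → s = 10.0000
seg 5 [160.1°–270.5°] cycloidal, h=13: full span → s += 13 → s = 23.0000
seg 6 [270.5°–360°] uniform, h=24: θ=290.9° here. β=20.4, B=89.5. 24·20.4/89.5 = 5.4704 → s = 28.4704
radial distance = base radius + s = 41 + 28.4704 = 69.4704

69.4704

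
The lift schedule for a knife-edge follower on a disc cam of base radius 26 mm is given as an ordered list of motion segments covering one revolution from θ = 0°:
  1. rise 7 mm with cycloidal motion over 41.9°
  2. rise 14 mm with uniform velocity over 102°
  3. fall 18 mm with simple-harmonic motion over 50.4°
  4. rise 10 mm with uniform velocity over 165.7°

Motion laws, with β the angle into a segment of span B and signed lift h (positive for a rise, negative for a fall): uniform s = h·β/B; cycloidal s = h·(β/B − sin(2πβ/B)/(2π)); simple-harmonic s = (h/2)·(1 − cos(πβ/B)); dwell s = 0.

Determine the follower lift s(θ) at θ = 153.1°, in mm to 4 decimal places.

seg 1 [0°–41.9°] cycloidal, h=7: full span → s += 7 → s = 7.0000
seg 2 [41.9°–143.9°] uniform, h=14: full span → s += 14 → s = 21.0000
seg 3 [143.9°–194.3°] simple-harmonic, h=-18: θ=153.1° here. β=9.2, B=50.4. -18/2·(1 − cos(π·0.1825)) = -1.4398 → s = 19.5602

19.5602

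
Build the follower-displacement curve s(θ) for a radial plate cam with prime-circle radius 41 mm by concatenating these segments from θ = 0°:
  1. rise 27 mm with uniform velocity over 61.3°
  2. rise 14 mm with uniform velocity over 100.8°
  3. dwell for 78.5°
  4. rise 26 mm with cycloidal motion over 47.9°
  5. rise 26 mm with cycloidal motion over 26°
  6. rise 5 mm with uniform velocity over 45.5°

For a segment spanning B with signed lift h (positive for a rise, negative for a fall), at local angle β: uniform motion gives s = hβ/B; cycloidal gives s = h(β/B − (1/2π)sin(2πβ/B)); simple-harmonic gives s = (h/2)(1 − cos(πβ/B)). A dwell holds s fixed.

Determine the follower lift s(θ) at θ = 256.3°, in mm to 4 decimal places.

seg 1 [0°–61.3°] uniform, h=27: full span → s += 27 → s = 27.0000
seg 2 [61.3°–162.1°] uniform, h=14: full span → s += 14 → s = 41.0000
seg 3 [162.1°–240.6°] dwell: s stays 41.0000
seg 4 [240.6°–288.5°] cycloidal, h=26: θ=256.3° here. β=15.7, B=47.9. 26·(0.3278 − sin(2π·0.3278)/(2π)) = 4.8681 → s = 45.8681

45.8681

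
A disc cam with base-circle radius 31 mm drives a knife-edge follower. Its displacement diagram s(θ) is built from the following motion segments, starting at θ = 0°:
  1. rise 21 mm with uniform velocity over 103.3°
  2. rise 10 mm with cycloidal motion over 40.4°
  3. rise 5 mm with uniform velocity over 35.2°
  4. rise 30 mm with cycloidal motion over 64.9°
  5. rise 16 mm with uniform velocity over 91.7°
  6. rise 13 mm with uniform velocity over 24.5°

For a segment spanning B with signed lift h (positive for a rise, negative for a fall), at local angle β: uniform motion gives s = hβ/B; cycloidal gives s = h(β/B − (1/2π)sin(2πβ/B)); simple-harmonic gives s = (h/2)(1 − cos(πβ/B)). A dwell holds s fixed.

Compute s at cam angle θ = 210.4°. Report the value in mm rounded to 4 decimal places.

seg 1 [0°–103.3°] uniform, h=21: full span → s += 21 → s = 21.0000
seg 2 [103.3°–143.7°] cycloidal, h=10: full span → s += 10 → s = 31.0000
seg 3 [143.7°–178.9°] uniform, h=5: full span → s += 5 → s = 36.0000
seg 4 [178.9°–243.8°] cycloidal, h=30: θ=210.4° here. β=31.5, B=64.9. 30·(0.4854 − sin(2π·0.4854)/(2π)) = 14.1223 → s = 50.1223

50.1223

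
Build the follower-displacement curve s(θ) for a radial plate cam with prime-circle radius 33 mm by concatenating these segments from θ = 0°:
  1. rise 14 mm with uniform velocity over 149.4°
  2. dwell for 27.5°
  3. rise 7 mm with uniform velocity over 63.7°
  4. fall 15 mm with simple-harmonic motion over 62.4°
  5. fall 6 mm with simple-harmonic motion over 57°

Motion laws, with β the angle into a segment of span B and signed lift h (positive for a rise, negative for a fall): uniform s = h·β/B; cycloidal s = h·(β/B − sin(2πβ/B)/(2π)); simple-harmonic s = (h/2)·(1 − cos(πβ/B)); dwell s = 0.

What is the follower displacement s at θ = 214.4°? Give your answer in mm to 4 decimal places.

seg 1 [0°–149.4°] uniform, h=14: full span → s += 14 → s = 14.0000
seg 2 [149.4°–176.9°] dwell: s stays 14.0000
seg 3 [176.9°–240.6°] uniform, h=7: θ=214.4° here. β=37.5, B=63.7. 7·37.5/63.7 = 4.1209 → s = 18.1209

18.1209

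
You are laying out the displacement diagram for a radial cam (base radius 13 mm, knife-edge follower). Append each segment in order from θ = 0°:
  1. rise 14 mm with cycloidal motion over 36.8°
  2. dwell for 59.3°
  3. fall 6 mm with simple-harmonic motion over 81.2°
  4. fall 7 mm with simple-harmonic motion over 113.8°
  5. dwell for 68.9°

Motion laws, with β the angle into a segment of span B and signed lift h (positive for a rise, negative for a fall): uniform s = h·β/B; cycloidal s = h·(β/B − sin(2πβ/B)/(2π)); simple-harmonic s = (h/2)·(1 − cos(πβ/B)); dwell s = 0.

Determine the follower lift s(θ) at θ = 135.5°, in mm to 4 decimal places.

seg 1 [0°–36.8°] cycloidal, h=14: full span → s += 14 → s = 14.0000
seg 2 [36.8°–96.1°] dwell: s stays 14.0000
seg 3 [96.1°–177.3°] simple-harmonic, h=-6: θ=135.5° here. β=39.4, B=81.2. -6/2·(1 − cos(π·0.4852)) = -2.8608 → s = 11.1392

11.1392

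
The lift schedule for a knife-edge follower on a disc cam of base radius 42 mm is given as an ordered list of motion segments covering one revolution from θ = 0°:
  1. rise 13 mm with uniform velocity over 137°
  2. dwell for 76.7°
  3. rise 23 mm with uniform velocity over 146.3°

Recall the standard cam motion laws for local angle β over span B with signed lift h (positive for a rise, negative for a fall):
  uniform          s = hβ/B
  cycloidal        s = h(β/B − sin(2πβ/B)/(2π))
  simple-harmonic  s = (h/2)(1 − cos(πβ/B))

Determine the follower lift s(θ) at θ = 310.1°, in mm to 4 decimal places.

seg 1 [0°–137°] uniform, h=13: full span → s += 13 → s = 13.0000
seg 2 [137°–213.7°] dwell: s stays 13.0000
seg 3 [213.7°–360°] uniform, h=23: θ=310.1° here. β=96.4, B=146.3. 23·96.4/146.3 = 15.1552 → s = 28.1552

28.1552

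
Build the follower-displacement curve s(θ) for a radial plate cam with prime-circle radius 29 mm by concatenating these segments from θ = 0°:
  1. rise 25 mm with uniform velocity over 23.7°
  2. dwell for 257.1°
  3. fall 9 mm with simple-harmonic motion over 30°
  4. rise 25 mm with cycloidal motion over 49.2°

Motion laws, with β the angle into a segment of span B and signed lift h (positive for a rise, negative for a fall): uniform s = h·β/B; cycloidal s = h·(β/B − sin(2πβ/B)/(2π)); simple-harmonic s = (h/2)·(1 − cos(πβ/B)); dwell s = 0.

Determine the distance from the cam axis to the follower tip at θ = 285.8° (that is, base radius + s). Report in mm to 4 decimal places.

seg 1 [0°–23.7°] uniform, h=25: full span → s += 25 → s = 25.0000
seg 2 [23.7°–280.8°] dwell: s stays 25.0000
seg 3 [280.8°–310.8°] simple-harmonic, h=-9: θ=285.8° here. β=5, B=30. -9/2·(1 − cos(π·0.1667)) = -0.6029 → s = 24.3971
radial distance = base radius + s = 29 + 24.3971 = 53.3971

53.3971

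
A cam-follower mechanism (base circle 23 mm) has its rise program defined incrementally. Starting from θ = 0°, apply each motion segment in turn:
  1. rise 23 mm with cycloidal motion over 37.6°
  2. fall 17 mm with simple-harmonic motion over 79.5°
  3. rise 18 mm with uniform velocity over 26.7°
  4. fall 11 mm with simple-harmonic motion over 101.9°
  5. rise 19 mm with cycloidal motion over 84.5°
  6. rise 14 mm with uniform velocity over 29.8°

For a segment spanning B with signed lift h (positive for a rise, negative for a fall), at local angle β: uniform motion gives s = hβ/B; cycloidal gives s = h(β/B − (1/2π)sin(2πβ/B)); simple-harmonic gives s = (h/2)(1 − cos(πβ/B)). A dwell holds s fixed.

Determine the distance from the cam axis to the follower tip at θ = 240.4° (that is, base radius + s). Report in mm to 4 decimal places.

seg 1 [0°–37.6°] cycloidal, h=23: full span → s += 23 → s = 23.0000
seg 2 [37.6°–117.1°] simple-harmonic, h=-17: full span → s += -17 → s = 6.0000
seg 3 [117.1°–143.8°] uniform, h=18: full span → s += 18 → s = 24.0000
seg 4 [143.8°–245.7°] simple-harmonic, h=-11: θ=240.4° here. β=96.6, B=101.9. -11/2·(1 − cos(π·0.9480)) = -10.9267 → s = 13.0733
radial distance = base radius + s = 23 + 13.0733 = 36.0733

36.0733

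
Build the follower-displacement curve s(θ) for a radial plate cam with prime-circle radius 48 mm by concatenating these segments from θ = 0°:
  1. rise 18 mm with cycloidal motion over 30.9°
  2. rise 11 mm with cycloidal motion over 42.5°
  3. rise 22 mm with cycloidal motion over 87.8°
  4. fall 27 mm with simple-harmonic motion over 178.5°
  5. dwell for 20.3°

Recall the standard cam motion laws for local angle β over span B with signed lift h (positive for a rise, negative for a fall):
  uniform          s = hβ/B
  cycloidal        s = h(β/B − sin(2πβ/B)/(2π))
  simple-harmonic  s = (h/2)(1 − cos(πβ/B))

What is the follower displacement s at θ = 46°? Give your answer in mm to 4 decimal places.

seg 1 [0°–30.9°] cycloidal, h=18: full span → s += 18 → s = 18.0000
seg 2 [30.9°–73.4°] cycloidal, h=11: θ=46° here. β=15.1, B=42.5. 11·(0.3553 − sin(2π·0.3553)/(2π)) = 2.5269 → s = 20.5269

20.5269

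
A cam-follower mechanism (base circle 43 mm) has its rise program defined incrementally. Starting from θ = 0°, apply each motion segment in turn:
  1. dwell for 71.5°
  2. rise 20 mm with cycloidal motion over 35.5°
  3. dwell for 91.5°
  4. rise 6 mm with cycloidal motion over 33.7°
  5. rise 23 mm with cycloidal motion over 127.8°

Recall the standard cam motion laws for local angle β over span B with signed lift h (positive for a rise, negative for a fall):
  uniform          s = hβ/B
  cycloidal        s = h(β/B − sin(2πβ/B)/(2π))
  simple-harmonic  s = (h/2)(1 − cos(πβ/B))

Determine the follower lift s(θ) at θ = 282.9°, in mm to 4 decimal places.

seg 1 [0°–71.5°] dwell: s stays 0.0000
seg 2 [71.5°–107°] cycloidal, h=20: full span → s += 20 → s = 20.0000
seg 3 [107°–198.5°] dwell: s stays 20.0000
seg 4 [198.5°–232.2°] cycloidal, h=6: full span → s += 6 → s = 26.0000
seg 5 [232.2°–360°] cycloidal, h=23: θ=282.9° here. β=50.7, B=127.8. 23·(0.3967 − sin(2π·0.3967)/(2π)) = 6.9121 → s = 32.9121

32.9121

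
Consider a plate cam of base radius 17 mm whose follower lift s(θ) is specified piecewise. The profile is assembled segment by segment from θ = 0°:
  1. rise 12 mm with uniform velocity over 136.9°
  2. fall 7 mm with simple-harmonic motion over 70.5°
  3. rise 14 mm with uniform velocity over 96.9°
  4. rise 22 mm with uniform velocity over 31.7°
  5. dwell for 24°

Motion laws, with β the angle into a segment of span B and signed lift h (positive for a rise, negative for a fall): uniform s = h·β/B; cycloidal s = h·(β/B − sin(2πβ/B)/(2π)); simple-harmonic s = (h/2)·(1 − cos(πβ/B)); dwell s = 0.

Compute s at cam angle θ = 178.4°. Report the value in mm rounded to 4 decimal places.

seg 1 [0°–136.9°] uniform, h=12: full span → s += 12 → s = 12.0000
seg 2 [136.9°–207.4°] simple-harmonic, h=-7: θ=178.4° here. β=41.5, B=70.5. -7/2·(1 − cos(π·0.5887)) = -4.4622 → s = 7.5378

7.5378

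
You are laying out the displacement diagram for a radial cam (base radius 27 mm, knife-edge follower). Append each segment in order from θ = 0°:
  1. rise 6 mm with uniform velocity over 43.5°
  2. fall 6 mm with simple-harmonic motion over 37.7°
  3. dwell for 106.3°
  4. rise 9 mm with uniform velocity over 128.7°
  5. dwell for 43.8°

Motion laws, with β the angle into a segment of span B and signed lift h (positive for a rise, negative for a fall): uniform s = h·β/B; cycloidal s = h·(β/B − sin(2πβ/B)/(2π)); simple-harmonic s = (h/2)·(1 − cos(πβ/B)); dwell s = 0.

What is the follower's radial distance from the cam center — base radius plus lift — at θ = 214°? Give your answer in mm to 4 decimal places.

seg 1 [0°–43.5°] uniform, h=6: full span → s += 6 → s = 6.0000
seg 2 [43.5°–81.2°] simple-harmonic, h=-6: full span → s += -6 → s = 0.0000
seg 3 [81.2°–187.5°] dwell: s stays 0.0000
seg 4 [187.5°–316.2°] uniform, h=9: θ=214° here. β=26.5, B=128.7. 9·26.5/128.7 = 1.8531 → s = 1.8531
radial distance = base radius + s = 27 + 1.8531 = 28.8531

28.8531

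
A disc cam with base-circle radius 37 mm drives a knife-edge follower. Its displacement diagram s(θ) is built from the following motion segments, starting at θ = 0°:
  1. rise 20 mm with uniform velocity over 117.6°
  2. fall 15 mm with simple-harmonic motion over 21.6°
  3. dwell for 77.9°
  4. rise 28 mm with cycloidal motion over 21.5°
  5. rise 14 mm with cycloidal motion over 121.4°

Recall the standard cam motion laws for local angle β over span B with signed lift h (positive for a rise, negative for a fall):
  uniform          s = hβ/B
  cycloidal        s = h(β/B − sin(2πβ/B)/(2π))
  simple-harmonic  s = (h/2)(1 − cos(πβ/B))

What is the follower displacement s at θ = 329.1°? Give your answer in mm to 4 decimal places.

seg 1 [0°–117.6°] uniform, h=20: full span → s += 20 → s = 20.0000
seg 2 [117.6°–139.2°] simple-harmonic, h=-15: full span → s += -15 → s = 5.0000
seg 3 [139.2°–217.1°] dwell: s stays 5.0000
seg 4 [217.1°–238.6°] cycloidal, h=28: full span → s += 28 → s = 33.0000
seg 5 [238.6°–360°] cycloidal, h=14: θ=329.1° here. β=90.5, B=121.4. 14·(0.7455 − sin(2π·0.7455)/(2π)) = 12.6638 → s = 45.6638

45.6638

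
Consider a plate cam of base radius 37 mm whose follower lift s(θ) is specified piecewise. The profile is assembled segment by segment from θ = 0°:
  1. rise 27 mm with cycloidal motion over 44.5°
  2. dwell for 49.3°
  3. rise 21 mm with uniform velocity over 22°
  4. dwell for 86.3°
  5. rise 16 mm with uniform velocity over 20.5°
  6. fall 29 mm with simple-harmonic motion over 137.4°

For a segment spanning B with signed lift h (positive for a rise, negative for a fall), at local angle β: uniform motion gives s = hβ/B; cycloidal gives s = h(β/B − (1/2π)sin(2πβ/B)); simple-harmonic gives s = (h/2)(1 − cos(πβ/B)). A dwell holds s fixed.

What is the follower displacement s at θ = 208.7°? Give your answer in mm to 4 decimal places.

seg 1 [0°–44.5°] cycloidal, h=27: full span → s += 27 → s = 27.0000
seg 2 [44.5°–93.8°] dwell: s stays 27.0000
seg 3 [93.8°–115.8°] uniform, h=21: full span → s += 21 → s = 48.0000
seg 4 [115.8°–202.1°] dwell: s stays 48.0000
seg 5 [202.1°–222.6°] uniform, h=16: θ=208.7° here. β=6.6, B=20.5. 16·6.6/20.5 = 5.1512 → s = 53.1512

53.1512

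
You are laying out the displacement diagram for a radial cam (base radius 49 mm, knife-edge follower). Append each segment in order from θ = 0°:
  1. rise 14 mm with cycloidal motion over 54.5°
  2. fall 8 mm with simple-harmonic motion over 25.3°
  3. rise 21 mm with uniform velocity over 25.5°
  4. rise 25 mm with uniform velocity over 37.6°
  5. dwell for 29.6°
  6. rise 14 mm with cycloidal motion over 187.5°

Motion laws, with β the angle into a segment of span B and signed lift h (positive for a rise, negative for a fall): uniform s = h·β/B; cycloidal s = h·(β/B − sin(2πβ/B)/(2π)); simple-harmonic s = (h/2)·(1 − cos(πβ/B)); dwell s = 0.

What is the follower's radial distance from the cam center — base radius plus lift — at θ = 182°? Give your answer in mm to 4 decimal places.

seg 1 [0°–54.5°] cycloidal, h=14: full span → s += 14 → s = 14.0000
seg 2 [54.5°–79.8°] simple-harmonic, h=-8: full span → s += -8 → s = 6.0000
seg 3 [79.8°–105.3°] uniform, h=21: full span → s += 21 → s = 27.0000
seg 4 [105.3°–142.9°] uniform, h=25: full span → s += 25 → s = 52.0000
seg 5 [142.9°–172.5°] dwell: s stays 52.0000
seg 6 [172.5°–360°] cycloidal, h=14: θ=182° here. β=9.5, B=187.5. 14·(0.0507 − sin(2π·0.0507)/(2π)) = 0.0119 → s = 52.0119
radial distance = base radius + s = 49 + 52.0119 = 101.0119

101.0119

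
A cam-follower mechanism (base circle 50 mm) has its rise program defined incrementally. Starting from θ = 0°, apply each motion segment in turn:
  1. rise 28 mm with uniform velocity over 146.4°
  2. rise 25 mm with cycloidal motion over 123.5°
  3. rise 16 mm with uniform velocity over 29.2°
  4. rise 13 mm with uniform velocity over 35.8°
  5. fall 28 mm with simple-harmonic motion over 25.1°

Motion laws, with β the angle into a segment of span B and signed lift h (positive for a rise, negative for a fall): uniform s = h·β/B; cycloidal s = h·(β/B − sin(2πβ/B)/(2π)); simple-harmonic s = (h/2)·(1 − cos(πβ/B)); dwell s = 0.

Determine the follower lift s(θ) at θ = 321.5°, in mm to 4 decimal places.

seg 1 [0°–146.4°] uniform, h=28: full span → s += 28 → s = 28.0000
seg 2 [146.4°–269.9°] cycloidal, h=25: full span → s += 25 → s = 53.0000
seg 3 [269.9°–299.1°] uniform, h=16: full span → s += 16 → s = 69.0000
seg 4 [299.1°–334.9°] uniform, h=13: θ=321.5° here. β=22.4, B=35.8. 13·22.4/35.8 = 8.1341 → s = 77.1341

77.1341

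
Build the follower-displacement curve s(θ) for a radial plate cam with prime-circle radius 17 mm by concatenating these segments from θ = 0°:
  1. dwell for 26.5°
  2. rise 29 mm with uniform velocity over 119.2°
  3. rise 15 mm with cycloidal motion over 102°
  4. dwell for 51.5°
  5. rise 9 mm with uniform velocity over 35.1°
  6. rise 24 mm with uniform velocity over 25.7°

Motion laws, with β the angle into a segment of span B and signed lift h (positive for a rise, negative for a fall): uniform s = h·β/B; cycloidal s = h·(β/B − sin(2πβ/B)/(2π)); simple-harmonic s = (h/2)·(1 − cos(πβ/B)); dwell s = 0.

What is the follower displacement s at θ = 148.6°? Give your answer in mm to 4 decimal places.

seg 1 [0°–26.5°] dwell: s stays 0.0000
seg 2 [26.5°–145.7°] uniform, h=29: full span → s += 29 → s = 29.0000
seg 3 [145.7°–247.7°] cycloidal, h=15: θ=148.6° here. β=2.9, B=102. 15·(0.0284 − sin(2π·0.0284)/(2π)) = 0.0023 → s = 29.0023

29.0023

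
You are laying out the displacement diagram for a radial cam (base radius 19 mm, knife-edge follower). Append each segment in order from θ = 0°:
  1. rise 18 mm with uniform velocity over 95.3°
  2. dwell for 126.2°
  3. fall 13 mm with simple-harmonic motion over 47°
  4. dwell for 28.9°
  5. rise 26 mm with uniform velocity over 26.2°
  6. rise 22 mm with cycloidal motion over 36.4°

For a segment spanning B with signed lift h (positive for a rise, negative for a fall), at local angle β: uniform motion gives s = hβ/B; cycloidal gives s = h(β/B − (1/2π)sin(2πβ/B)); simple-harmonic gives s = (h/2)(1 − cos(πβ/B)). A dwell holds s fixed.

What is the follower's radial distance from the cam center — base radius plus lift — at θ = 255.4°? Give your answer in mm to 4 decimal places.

seg 1 [0°–95.3°] uniform, h=18: full span → s += 18 → s = 18.0000
seg 2 [95.3°–221.5°] dwell: s stays 18.0000
seg 3 [221.5°–268.5°] simple-harmonic, h=-13: θ=255.4° here. β=33.9, B=47. -13/2·(1 − cos(π·0.7213)) = -10.6633 → s = 7.3367
radial distance = base radius + s = 19 + 7.3367 = 26.3367

26.3367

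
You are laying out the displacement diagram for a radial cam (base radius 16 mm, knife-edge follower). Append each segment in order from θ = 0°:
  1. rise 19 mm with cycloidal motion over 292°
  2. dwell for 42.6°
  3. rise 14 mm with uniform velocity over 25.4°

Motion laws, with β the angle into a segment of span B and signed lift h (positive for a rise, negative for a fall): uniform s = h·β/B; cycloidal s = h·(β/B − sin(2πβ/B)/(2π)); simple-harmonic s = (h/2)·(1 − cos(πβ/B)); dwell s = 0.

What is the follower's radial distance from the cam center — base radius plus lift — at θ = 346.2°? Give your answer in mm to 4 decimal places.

seg 1 [0°–292°] cycloidal, h=19: full span → s += 19 → s = 19.0000
seg 2 [292°–334.6°] dwell: s stays 19.0000
seg 3 [334.6°–360°] uniform, h=14: θ=346.2° here. β=11.6, B=25.4. 14·11.6/25.4 = 6.3937 → s = 25.3937
radial distance = base radius + s = 16 + 25.3937 = 41.3937

41.3937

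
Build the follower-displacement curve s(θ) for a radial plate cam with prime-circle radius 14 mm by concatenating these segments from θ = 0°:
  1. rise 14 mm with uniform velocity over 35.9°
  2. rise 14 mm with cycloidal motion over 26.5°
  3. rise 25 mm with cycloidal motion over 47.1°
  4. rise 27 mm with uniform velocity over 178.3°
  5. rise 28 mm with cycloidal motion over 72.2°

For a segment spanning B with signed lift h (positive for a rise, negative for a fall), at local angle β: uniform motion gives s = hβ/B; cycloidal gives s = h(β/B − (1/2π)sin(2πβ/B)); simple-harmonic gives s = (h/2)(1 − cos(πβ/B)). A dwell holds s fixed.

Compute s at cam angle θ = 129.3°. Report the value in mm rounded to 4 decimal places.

seg 1 [0°–35.9°] uniform, h=14: full span → s += 14 → s = 14.0000
seg 2 [35.9°–62.4°] cycloidal, h=14: full span → s += 14 → s = 28.0000
seg 3 [62.4°–109.5°] cycloidal, h=25: full span → s += 25 → s = 53.0000
seg 4 [109.5°–287.8°] uniform, h=27: θ=129.3° here. β=19.8, B=178.3. 27·19.8/178.3 = 2.9983 → s = 55.9983

55.9983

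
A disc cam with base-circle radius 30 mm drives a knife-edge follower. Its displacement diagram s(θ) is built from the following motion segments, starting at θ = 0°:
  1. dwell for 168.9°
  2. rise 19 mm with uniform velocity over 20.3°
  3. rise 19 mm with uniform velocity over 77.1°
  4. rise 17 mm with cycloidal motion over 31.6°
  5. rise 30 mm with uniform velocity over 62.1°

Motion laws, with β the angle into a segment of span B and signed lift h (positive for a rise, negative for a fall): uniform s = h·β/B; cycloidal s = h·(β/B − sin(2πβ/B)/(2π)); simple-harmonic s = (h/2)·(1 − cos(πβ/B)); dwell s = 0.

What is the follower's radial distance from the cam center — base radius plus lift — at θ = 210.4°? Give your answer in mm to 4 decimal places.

seg 1 [0°–168.9°] dwell: s stays 0.0000
seg 2 [168.9°–189.2°] uniform, h=19: full span → s += 19 → s = 19.0000
seg 3 [189.2°–266.3°] uniform, h=19: θ=210.4° here. β=21.2, B=77.1. 19·21.2/77.1 = 5.2244 → s = 24.2244
radial distance = base radius + s = 30 + 24.2244 = 54.2244

54.2244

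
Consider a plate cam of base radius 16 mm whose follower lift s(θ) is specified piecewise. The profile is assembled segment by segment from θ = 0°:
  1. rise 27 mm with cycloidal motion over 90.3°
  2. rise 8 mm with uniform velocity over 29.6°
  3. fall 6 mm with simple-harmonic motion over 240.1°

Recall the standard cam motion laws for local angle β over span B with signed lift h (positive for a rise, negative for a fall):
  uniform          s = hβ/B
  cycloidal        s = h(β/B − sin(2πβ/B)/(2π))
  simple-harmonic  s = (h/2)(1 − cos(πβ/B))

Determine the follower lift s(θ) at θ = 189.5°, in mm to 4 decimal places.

seg 1 [0°–90.3°] cycloidal, h=27: full span → s += 27 → s = 27.0000
seg 2 [90.3°–119.9°] uniform, h=8: full span → s += 8 → s = 35.0000
seg 3 [119.9°–360°] simple-harmonic, h=-6: θ=189.5° here. β=69.6, B=240.1. -6/2·(1 − cos(π·0.2899)) = -1.1604 → s = 33.8396

33.8396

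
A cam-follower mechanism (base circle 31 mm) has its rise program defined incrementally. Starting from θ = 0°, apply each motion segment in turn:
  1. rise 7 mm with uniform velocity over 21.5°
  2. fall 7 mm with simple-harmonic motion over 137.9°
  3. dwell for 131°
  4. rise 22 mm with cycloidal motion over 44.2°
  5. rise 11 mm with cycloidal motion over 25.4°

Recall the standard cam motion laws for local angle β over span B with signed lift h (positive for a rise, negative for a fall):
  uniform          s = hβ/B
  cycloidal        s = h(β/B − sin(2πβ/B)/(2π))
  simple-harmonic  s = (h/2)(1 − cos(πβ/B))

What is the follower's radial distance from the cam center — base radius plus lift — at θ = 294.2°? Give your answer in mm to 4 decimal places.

seg 1 [0°–21.5°] uniform, h=7: full span → s += 7 → s = 7.0000
seg 2 [21.5°–159.4°] simple-harmonic, h=-7: full span → s += -7 → s = 0.0000
seg 3 [159.4°–290.4°] dwell: s stays 0.0000
seg 4 [290.4°–334.6°] cycloidal, h=22: θ=294.2° here. β=3.8, B=44.2. 22·(0.0860 − sin(2π·0.0860)/(2π)) = 0.0907 → s = 0.0907
radial distance = base radius + s = 31 + 0.0907 = 31.0907

31.0907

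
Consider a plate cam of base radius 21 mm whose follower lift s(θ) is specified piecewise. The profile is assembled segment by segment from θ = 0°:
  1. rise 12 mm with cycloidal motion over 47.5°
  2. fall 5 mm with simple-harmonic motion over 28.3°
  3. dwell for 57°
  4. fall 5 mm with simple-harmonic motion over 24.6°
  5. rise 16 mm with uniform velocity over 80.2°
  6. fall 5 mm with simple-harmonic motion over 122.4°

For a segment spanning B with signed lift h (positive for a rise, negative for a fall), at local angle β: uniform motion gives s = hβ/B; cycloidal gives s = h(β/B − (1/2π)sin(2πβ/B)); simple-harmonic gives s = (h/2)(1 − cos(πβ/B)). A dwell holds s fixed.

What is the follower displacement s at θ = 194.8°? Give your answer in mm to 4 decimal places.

seg 1 [0°–47.5°] cycloidal, h=12: full span → s += 12 → s = 12.0000
seg 2 [47.5°–75.8°] simple-harmonic, h=-5: full span → s += -5 → s = 7.0000
seg 3 [75.8°–132.8°] dwell: s stays 7.0000
seg 4 [132.8°–157.4°] simple-harmonic, h=-5: full span → s += -5 → s = 2.0000
seg 5 [157.4°–237.6°] uniform, h=16: θ=194.8° here. β=37.4, B=80.2. 16·37.4/80.2 = 7.4613 → s = 9.4613

9.4613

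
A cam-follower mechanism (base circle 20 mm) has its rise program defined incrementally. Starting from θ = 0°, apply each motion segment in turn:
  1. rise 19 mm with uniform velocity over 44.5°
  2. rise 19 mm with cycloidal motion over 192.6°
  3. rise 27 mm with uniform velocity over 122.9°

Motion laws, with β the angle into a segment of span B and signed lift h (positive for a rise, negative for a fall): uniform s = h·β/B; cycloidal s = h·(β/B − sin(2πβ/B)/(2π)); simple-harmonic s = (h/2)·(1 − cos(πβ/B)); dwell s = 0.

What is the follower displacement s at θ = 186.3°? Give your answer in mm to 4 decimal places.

seg 1 [0°–44.5°] uniform, h=19: full span → s += 19 → s = 19.0000
seg 2 [44.5°–237.1°] cycloidal, h=19: θ=186.3° here. β=141.8, B=192.6. 19·(0.7362 − sin(2π·0.7362)/(2π)) = 17.0012 → s = 36.0012

36.0012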